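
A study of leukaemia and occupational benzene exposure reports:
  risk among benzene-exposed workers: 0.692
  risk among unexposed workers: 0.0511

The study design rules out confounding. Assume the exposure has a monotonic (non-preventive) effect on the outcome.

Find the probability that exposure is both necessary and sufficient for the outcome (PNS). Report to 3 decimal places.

Let p₁ = 0.692, p₀ = 0.0511.
Under exogeneity and monotonicity, PNS = p₁ − p₀.
PNS = 0.692 − 0.0511 = 0.6409

PNS ≈ 0.641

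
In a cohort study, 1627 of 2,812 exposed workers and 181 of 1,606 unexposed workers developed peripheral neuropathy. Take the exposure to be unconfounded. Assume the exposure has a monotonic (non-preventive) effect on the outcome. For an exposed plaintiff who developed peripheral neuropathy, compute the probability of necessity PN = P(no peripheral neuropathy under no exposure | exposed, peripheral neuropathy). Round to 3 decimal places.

p₁ = P(outcome | exposed) = 1627/2812 = 0.57859
p₀ = P(outcome | unexposed) = 181/1606 = 0.1127
Under exogeneity and monotonicity, PN = (p₁ − p₀) / p₁.
PN = (0.57859 − 0.1127) / 0.57859 = 0.46589 / 0.57859 ≈ 0.8052

PN ≈ 0.805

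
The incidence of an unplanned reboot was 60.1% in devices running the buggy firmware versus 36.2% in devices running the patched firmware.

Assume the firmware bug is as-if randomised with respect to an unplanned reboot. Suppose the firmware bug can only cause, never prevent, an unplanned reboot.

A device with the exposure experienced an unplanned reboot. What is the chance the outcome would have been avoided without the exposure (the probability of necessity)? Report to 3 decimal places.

PN ≈ 0.398

p₁ = 0.601, p₀ = 0.362.
Under exogeneity and monotonicity, PN = (p₁ − p₀) / p₁.
PN = (0.601 − 0.362) / 0.601 = 0.239 / 0.601 ≈ 0.3977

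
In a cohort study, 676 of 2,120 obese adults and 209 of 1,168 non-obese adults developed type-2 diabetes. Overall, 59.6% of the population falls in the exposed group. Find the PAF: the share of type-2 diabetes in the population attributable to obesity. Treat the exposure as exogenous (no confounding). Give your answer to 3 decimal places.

p₁ = P(outcome | exposed) = 676/2120 = 0.31887
p₀ = P(outcome | unexposed) = 209/1168 = 0.17894
Overall risk P(Y=1) = π·p₁ + (1−π)·p₀ = 0.596×0.31887 + 0.404×0.17894 = 0.26234.
Under exogeneity, PAF = [P(Y=1) − p₀] / P(Y=1).
PAF = (0.26234 − 0.17894) / 0.26234 ≈ 0.3179

PAF ≈ 0.318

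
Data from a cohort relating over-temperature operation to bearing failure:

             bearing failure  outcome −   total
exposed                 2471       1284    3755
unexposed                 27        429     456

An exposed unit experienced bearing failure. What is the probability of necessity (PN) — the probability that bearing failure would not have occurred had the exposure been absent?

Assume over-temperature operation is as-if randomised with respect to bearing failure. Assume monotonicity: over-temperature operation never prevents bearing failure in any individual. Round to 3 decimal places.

p₁ = P(outcome | exposed) = 2471/3755 = 0.65806
p₀ = P(outcome | unexposed) = 27/456 = 0.059211
Under exogeneity and monotonicity, PN = (p₁ − p₀)/p₁.
PN = (0.65806 − 0.059211) / 0.65806 ≈ 0.9100

PN ≈ 0.910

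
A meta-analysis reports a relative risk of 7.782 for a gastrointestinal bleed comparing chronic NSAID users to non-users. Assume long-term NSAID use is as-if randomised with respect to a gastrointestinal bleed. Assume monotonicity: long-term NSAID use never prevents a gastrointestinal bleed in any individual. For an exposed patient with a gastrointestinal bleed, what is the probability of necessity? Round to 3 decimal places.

Under exogeneity and monotonicity, PN = (RR − 1) / RR = 1 − 1/RR.
PN = (7.782 − 1) / 7.782 = 6.782 / 7.782 ≈ 0.8715

PN ≈ 0.871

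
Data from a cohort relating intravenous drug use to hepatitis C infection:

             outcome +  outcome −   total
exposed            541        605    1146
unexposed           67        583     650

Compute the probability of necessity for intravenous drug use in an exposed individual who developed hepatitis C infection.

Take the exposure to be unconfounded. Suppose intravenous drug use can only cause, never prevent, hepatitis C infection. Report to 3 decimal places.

p₁ = P(outcome | exposed) = 541/1146 = 0.47208
p₀ = P(outcome | unexposed) = 67/650 = 0.10308
Under exogeneity and monotonicity, PN = (p₁ − p₀) / p₁.
PN = (0.47208 − 0.10308) / 0.47208 = 0.369 / 0.47208 ≈ 0.7817

PN ≈ 0.782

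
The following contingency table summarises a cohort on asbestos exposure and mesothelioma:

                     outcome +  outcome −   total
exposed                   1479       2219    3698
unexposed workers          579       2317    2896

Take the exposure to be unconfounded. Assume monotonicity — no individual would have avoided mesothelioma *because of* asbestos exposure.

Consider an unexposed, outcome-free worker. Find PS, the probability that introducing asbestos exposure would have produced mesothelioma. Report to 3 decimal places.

p₁ = P(outcome | exposed) = 1479/3698 = 0.39995
p₀ = P(outcome | unexposed) = 579/2896 = 0.19993
Under exogeneity and monotonicity, PS = (p₁ − p₀) / (1 − p₀).
PS = (0.39995 − 0.19993) / (1 − 0.19993) = 0.20001 / 0.80007 ≈ 0.2500

PS ≈ 0.250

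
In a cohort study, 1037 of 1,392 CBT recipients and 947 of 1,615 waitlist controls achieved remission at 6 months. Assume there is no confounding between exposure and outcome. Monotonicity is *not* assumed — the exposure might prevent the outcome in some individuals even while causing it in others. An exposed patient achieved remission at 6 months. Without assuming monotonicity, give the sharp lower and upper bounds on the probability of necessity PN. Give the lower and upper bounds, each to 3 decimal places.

0.213 ≤ PN ≤ 0.555

p₁ = P(outcome | exposed) = 1037/1392 = 0.74497
p₀ = P(outcome | unexposed) = 947/1615 = 0.58638
Under exogeneity alone the bounds on PN are max{0,(p₁−p₀)/p₁} ≤ PN ≤ min{1,(1−p₀)/p₁}.
  lower = (p₁ − p₀)/p₁ = 0.15859 / 0.74497 ≈ 0.2129
  upper = min{1, (1 − p₀)/p₁} = 0.41362 / 0.74497 ≈ 0.5552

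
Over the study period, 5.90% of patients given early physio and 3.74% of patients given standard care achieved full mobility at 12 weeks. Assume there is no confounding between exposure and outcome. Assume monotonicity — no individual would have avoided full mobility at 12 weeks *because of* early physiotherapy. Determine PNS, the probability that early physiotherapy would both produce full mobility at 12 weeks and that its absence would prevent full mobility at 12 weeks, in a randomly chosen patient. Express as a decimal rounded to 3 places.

p₁ = 0.059, p₀ = 0.0374.
Under exogeneity and monotonicity, PNS = p₁ − p₀.
PNS = 0.059 − 0.0374 = 0.0216

PNS ≈ 0.022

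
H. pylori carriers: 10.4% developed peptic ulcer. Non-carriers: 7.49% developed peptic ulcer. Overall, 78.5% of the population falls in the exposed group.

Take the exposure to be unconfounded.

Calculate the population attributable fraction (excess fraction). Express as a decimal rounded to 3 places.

p₁ = 0.104, p₀ = 0.0749.
Overall risk P(Y=1) = π·p₁ + (1−π)·p₀ = 0.785×0.104 + 0.215×0.0749 = 0.097744.
Under exogeneity, PAF = [P(Y=1) − p₀] / P(Y=1).
PAF = (0.097744 − 0.0749) / 0.097744 ≈ 0.2337

PAF ≈ 0.234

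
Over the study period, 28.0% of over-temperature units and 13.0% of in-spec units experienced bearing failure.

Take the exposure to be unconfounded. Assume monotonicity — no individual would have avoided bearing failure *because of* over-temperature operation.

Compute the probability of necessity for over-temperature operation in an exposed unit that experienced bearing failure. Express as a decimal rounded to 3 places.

PN ≈ 0.536

p₁ = 0.28, p₀ = 0.13.
Under exogeneity and monotonicity, PN = (p₁ − p₀) / p₁.
PN = (0.28 − 0.13) / 0.28 = 0.15 / 0.28 ≈ 0.5357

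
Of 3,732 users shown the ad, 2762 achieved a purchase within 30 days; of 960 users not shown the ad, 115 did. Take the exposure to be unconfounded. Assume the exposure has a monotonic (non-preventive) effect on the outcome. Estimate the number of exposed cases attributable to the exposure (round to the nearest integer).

about 2315 cases

p₁ = P(outcome | exposed) = 2762/3732 = 0.74009
p₀ = P(outcome | unexposed) = 115/960 = 0.11979
PN = (p₁ − p₀)/p₁ = (0.74009 − 0.11979) / 0.74009 ≈ 0.83814.
Attributable cases ≈ PN × (exposed cases) = 0.83814 × 2762 ≈ 2314.94.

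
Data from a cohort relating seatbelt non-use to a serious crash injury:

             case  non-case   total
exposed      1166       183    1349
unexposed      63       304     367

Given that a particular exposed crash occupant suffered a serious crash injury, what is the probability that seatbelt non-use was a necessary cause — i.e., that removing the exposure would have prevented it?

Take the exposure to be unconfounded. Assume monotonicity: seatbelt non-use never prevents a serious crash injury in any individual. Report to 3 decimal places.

PN ≈ 0.801

p₁ = P(outcome | exposed) = 1166/1349 = 0.86434
p₀ = P(outcome | unexposed) = 63/367 = 0.17166
Under exogeneity and monotonicity, PN = (p₁ − p₀) / p₁.
PN = (0.86434 − 0.17166) / 0.86434 = 0.69268 / 0.86434 ≈ 0.8014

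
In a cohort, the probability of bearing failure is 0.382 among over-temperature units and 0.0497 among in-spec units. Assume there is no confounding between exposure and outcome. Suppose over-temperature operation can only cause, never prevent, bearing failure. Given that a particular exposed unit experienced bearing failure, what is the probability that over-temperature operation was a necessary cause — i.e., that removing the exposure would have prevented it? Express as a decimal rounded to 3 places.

PN ≈ 0.870

Let p₁ = 0.382, p₀ = 0.0497.
Under exogeneity and monotonicity, PN = (p₁ − p₀) / p₁.
PN = (0.382 − 0.0497) / 0.382 = 0.3323 / 0.382 ≈ 0.8699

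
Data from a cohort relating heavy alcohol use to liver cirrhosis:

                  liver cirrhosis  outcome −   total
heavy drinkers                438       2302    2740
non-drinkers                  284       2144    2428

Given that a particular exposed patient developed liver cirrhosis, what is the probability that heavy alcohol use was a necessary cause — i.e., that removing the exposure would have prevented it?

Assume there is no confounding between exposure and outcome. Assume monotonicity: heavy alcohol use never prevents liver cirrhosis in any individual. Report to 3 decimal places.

PN ≈ 0.268

p₁ = P(outcome | exposed) = 438/2740 = 0.15985
p₀ = P(outcome | unexposed) = 284/2428 = 0.11697
Under exogeneity and monotonicity, PN = (p₁ − p₀) / p₁.
PN = (0.15985 − 0.11697) / 0.15985 = 0.042885 / 0.15985 ≈ 0.2683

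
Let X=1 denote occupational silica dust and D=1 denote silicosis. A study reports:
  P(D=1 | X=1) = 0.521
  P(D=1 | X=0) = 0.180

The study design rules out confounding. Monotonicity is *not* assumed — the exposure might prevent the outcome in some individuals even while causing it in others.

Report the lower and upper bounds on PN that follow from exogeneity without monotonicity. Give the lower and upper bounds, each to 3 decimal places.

Let p₁ = 0.521, p₀ = 0.18.
Under exogeneity alone the bounds on PN are max{0,(p₁−p₀)/p₁} ≤ PN ≤ min{1,(1−p₀)/p₁}.
  lower = (p₁ − p₀)/p₁ = 0.341 / 0.521 ≈ 0.6545
  upper = min{1, (1 − p₀)/p₁} = 0.82 / 0.521 ≈ 1.5739 → capped at 1

0.655 ≤ PN ≤ 1.000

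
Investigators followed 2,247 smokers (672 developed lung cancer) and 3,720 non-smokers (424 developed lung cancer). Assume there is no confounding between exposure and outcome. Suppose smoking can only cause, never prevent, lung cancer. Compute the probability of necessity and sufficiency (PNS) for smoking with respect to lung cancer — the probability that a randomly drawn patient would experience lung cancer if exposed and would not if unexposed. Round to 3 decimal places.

PNS ≈ 0.185

p₁ = P(outcome | exposed) = 672/2247 = 0.29907
p₀ = P(outcome | unexposed) = 424/3720 = 0.11398
Under exogeneity and monotonicity, PNS = p₁ − p₀.
PNS = 0.29907 − 0.11398 = 0.18509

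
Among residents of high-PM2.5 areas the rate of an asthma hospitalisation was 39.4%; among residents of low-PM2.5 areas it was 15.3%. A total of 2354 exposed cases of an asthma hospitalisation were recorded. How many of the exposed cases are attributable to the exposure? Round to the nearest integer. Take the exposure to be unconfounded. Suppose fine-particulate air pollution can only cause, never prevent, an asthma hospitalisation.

about 1440 cases

p₁ = 0.394, p₀ = 0.153.
PN = (p₁ − p₀)/p₁ = (0.394 − 0.153) / 0.394 ≈ 0.61168.
Attributable cases ≈ PN × (exposed cases) = 0.61168 × 2354 ≈ 1439.88.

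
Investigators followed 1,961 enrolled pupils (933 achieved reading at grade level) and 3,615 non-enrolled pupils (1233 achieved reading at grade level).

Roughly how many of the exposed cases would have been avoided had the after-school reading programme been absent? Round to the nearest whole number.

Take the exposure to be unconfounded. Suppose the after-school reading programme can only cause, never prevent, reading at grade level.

about 264 cases

p₁ = P(outcome | exposed) = 933/1961 = 0.47578
p₀ = P(outcome | unexposed) = 1233/3615 = 0.34108
PN = (p₁ − p₀)/p₁ = (0.47578 − 0.34108) / 0.47578 ≈ 0.28311.
Attributable cases ≈ PN × (exposed cases) = 0.28311 × 933 ≈ 264.14.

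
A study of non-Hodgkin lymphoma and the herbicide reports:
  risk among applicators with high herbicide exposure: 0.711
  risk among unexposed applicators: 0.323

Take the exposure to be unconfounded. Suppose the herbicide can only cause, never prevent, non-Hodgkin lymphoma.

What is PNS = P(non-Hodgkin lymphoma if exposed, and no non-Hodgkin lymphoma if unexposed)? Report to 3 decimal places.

Let p₁ = 0.711, p₀ = 0.323.
Under exogeneity and monotonicity, PNS = p₁ − p₀.
PNS = 0.711 − 0.323 = 0.388

PNS ≈ 0.388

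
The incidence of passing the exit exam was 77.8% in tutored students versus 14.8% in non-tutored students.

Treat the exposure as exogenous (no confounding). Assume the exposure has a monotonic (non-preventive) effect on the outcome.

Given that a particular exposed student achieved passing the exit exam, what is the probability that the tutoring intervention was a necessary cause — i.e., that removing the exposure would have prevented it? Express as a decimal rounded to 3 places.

PN ≈ 0.810

p₁ = 0.778, p₀ = 0.148.
Under exogeneity and monotonicity, PN = (p₁ − p₀) / p₁.
PN = (0.778 − 0.148) / 0.778 = 0.63 / 0.778 ≈ 0.8098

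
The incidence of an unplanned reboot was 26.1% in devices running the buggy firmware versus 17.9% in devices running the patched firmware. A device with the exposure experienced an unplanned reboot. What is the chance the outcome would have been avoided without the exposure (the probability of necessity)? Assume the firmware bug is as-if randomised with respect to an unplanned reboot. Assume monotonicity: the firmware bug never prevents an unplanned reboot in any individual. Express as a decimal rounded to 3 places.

PN ≈ 0.314

p₁ = 0.261, p₀ = 0.179.
Under exogeneity and monotonicity, PN = (p₁ − p₀) / p₁.
PN = (0.261 − 0.179) / 0.261 = 0.082 / 0.261 ≈ 0.3142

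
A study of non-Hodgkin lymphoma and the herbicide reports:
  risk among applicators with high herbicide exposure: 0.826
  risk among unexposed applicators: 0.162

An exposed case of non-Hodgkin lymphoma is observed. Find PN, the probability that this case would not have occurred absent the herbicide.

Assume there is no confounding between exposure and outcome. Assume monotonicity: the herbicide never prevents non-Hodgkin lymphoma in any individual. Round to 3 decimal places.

PN ≈ 0.804

Let p₁ = 0.826, p₀ = 0.162.
Under exogeneity and monotonicity, PN = (p₁ − p₀) / p₁.
PN = (0.826 − 0.162) / 0.826 = 0.664 / 0.826 ≈ 0.8039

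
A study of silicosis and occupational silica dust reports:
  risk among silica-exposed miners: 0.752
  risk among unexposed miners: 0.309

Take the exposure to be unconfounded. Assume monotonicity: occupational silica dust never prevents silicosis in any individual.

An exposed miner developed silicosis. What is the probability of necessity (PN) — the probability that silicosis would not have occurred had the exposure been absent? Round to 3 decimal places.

Let p₁ = 0.752, p₀ = 0.309.
Under exogeneity and monotonicity, PN = (p₁ − p₀) / p₁.
PN = (0.752 − 0.309) / 0.752 = 0.443 / 0.752 ≈ 0.5891

PN ≈ 0.589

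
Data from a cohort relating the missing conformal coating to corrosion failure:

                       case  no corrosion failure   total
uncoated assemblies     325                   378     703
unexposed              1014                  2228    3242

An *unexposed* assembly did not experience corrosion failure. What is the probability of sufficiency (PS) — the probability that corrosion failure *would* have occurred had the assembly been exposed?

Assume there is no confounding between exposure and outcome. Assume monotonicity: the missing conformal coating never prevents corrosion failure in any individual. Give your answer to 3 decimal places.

p₁ = P(outcome | exposed) = 325/703 = 0.4623
p₀ = P(outcome | unexposed) = 1014/3242 = 0.31277
Under exogeneity and monotonicity, PS = (p₁ − p₀) / (1 − p₀).
PS = (0.4623 − 0.31277) / (1 − 0.31277) = 0.14953 / 0.68723 ≈ 0.2176

PS ≈ 0.218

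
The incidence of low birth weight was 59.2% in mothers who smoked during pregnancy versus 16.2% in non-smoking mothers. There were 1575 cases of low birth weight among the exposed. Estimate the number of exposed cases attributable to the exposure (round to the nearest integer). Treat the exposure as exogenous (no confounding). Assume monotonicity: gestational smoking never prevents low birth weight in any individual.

about 1144 cases

p₁ = 0.592, p₀ = 0.162.
PN = (p₁ − p₀)/p₁ = (0.592 − 0.162) / 0.592 ≈ 0.72635.
Attributable cases ≈ PN × (exposed cases) = 0.72635 × 1575 ≈ 1144.00.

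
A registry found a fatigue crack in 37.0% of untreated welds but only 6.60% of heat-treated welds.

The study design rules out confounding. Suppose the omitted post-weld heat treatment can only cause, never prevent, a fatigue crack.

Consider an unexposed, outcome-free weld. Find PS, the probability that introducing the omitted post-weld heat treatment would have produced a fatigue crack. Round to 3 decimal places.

PS ≈ 0.325

p₁ = 0.37, p₀ = 0.066.
Under exogeneity and monotonicity, PS = (p₁ − p₀) / (1 − p₀).
PS = (0.37 − 0.066) / (1 − 0.066) = 0.304 / 0.934 ≈ 0.3255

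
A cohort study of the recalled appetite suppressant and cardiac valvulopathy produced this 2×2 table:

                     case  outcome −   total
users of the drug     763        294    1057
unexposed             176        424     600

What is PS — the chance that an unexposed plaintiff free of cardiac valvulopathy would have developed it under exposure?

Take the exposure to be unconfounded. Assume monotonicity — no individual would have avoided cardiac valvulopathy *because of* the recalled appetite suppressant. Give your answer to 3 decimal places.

PS ≈ 0.606

p₁ = P(outcome | exposed) = 763/1057 = 0.72185
p₀ = P(outcome | unexposed) = 176/600 = 0.29333
Under exogeneity and monotonicity, PS = (p₁ − p₀) / (1 − p₀).
PS = (0.72185 − 0.29333) / (1 − 0.29333) = 0.42852 / 0.70667 ≈ 0.6064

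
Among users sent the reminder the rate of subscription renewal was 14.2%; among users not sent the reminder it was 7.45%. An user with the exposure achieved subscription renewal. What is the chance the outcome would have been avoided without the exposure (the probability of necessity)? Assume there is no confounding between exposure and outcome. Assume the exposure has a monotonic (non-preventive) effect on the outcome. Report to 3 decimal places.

PN ≈ 0.475

p₁ = 0.142, p₀ = 0.0745.
Under exogeneity and monotonicity, PN = (p₁ − p₀) / p₁.
PN = (0.142 − 0.0745) / 0.142 = 0.0675 / 0.142 ≈ 0.4754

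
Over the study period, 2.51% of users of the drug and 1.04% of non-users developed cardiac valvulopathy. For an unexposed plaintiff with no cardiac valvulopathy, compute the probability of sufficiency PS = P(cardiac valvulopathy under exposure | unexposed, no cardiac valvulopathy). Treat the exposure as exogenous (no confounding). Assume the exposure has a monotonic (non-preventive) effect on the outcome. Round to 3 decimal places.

p₁ = 0.0251, p₀ = 0.0104.
Under exogeneity and monotonicity, PS = (p₁ − p₀) / (1 − p₀).
PS = (0.0251 − 0.0104) / (1 − 0.0104) = 0.0147 / 0.9896 ≈ 0.0149

PS ≈ 0.015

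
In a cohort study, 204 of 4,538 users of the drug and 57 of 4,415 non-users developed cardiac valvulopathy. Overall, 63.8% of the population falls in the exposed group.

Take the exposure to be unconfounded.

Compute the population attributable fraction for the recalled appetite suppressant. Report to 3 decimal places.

PAF ≈ 0.613

p₁ = P(outcome | exposed) = 204/4538 = 0.044954
p₀ = P(outcome | unexposed) = 57/4415 = 0.012911
Overall risk P(Y=1) = π·p₁ + (1−π)·p₀ = 0.638×0.044954 + 0.362×0.012911 = 0.033354.
Under exogeneity, PAF = [P(Y=1) − p₀] / P(Y=1).
PAF = (0.033354 − 0.012911) / 0.033354 ≈ 0.6129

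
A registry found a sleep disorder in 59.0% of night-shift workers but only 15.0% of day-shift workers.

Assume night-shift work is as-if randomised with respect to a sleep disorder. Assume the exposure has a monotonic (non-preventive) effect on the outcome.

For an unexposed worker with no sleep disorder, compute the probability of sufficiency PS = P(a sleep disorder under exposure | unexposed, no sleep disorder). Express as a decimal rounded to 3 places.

PS ≈ 0.518

p₁ = 0.59, p₀ = 0.15.
Under exogeneity and monotonicity, PS = (p₁ − p₀) / (1 − p₀).
PS = (0.59 − 0.15) / (1 − 0.15) = 0.44 / 0.85 ≈ 0.5176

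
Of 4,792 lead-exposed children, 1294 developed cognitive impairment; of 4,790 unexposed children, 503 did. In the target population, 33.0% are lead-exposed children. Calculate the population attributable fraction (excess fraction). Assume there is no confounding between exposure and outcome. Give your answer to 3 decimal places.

p₁ = P(outcome | exposed) = 1294/4792 = 0.27003
p₀ = P(outcome | unexposed) = 503/4790 = 0.10501
Overall risk P(Y=1) = π·p₁ + (1−π)·p₀ = 0.33×0.27003 + 0.67×0.10501 = 0.15947.
Under exogeneity, PAF = [P(Y=1) − p₀] / P(Y=1).
PAF = (0.15947 − 0.10501) / 0.15947 ≈ 0.3415

PAF ≈ 0.341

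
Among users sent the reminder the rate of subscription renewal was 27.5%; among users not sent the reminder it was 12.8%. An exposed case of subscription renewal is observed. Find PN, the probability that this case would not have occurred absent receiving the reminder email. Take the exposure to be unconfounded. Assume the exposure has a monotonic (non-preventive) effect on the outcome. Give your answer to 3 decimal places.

p₁ = 0.275, p₀ = 0.128.
Under exogeneity and monotonicity, PN = (p₁ − p₀) / p₁.
PN = (0.275 − 0.128) / 0.275 = 0.147 / 0.275 ≈ 0.5345

PN ≈ 0.535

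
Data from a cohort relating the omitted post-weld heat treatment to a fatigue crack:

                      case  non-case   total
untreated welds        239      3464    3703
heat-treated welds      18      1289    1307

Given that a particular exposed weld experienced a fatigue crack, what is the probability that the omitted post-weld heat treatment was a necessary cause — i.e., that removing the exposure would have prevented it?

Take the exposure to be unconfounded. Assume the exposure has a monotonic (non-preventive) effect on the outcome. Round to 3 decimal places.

PN ≈ 0.787

p₁ = P(outcome | exposed) = 239/3703 = 0.064542
p₀ = P(outcome | unexposed) = 18/1307 = 0.013772
Under exogeneity and monotonicity, PN = (p₁ − p₀)/p₁.
PN = (0.064542 − 0.013772) / 0.064542 ≈ 0.7866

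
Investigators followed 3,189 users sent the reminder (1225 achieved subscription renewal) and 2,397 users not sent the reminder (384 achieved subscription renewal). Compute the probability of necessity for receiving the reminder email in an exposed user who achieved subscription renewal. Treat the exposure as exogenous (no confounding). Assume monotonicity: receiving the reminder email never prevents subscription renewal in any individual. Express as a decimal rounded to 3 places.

p₁ = P(outcome | exposed) = 1225/3189 = 0.38413
p₀ = P(outcome | unexposed) = 384/2397 = 0.1602
Under exogeneity and monotonicity, PN = (p₁ − p₀) / p₁.
PN = (0.38413 − 0.1602) / 0.38413 = 0.22393 / 0.38413 ≈ 0.5830

PN ≈ 0.583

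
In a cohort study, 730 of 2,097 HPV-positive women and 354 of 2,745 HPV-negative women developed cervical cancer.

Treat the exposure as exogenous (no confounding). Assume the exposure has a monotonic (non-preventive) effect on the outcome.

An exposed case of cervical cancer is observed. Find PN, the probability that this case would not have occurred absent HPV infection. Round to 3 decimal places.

PN ≈ 0.630

p₁ = P(outcome | exposed) = 730/2097 = 0.34812
p₀ = P(outcome | unexposed) = 354/2745 = 0.12896
Under exogeneity and monotonicity, PN = (p₁ − p₀) / p₁.
PN = (0.34812 − 0.12896) / 0.34812 = 0.21915 / 0.34812 ≈ 0.6295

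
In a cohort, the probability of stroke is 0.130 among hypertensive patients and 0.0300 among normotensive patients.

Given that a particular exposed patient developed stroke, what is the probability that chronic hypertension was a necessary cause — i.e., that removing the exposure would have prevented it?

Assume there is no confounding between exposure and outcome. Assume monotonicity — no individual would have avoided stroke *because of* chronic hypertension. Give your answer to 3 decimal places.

Let p₁ = 0.13, p₀ = 0.03.
Under exogeneity and monotonicity, PN = (p₁ − p₀) / p₁.
PN = (0.13 − 0.03) / 0.13 = 0.1 / 0.13 ≈ 0.7692

PN ≈ 0.769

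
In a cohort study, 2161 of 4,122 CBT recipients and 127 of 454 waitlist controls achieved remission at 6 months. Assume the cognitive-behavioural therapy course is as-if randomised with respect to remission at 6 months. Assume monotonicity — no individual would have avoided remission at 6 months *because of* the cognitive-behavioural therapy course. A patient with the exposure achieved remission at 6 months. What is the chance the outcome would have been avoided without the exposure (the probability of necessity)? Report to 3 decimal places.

p₁ = P(outcome | exposed) = 2161/4122 = 0.52426
p₀ = P(outcome | unexposed) = 127/454 = 0.27974
Under exogeneity and monotonicity, PN = (p₁ − p₀) / p₁.
PN = (0.52426 − 0.27974) / 0.52426 = 0.24452 / 0.52426 ≈ 0.4664

PN ≈ 0.466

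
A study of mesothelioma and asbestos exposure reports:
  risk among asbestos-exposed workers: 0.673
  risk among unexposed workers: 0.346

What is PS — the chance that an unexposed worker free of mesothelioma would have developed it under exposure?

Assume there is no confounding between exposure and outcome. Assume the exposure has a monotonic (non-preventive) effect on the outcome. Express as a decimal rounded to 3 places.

Let p₁ = 0.673, p₀ = 0.346.
Under exogeneity and monotonicity, PS = (p₁ − p₀) / (1 − p₀).
PS = (0.673 − 0.346) / (1 − 0.346) = 0.327 / 0.654 ≈ 0.5000

PS ≈ 0.500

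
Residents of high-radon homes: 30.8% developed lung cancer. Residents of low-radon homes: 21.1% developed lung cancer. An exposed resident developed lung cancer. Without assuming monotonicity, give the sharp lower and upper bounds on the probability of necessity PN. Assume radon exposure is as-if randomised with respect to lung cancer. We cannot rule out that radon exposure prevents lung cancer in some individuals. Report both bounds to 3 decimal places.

0.315 ≤ PN ≤ 1.000

p₁ = 0.308, p₀ = 0.211.
Under exogeneity alone the bounds on PN are max{0,(p₁−p₀)/p₁} ≤ PN ≤ min{1,(1−p₀)/p₁}.
  lower = (p₁ − p₀)/p₁ = 0.097 / 0.308 ≈ 0.3149
  upper = min{1, (1 − p₀)/p₁} = 0.789 / 0.308 ≈ 2.5617 → capped at 1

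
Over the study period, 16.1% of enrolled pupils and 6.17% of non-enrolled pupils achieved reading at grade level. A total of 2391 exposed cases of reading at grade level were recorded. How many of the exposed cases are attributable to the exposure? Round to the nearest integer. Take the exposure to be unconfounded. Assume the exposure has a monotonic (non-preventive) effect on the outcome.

p₁ = 0.161, p₀ = 0.0617.
PN = (p₁ − p₀)/p₁ = (0.161 − 0.0617) / 0.161 ≈ 0.61677.
Attributable cases ≈ PN × (exposed cases) = 0.61677 × 2391 ≈ 1474.70.

about 1475 cases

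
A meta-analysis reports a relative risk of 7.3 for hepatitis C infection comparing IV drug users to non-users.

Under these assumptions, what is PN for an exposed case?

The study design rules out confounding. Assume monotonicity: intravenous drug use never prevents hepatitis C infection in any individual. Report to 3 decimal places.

PN ≈ 0.863

Under exogeneity and monotonicity, PN = (RR − 1) / RR = 1 − 1/RR.
PN = (7.3 − 1) / 7.3 = 6.3 / 7.3 ≈ 0.8630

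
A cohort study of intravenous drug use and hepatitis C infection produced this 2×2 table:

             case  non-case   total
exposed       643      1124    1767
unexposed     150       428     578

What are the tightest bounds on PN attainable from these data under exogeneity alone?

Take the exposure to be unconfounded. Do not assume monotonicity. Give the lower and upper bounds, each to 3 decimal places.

p₁ = P(outcome | exposed) = 643/1767 = 0.36389
p₀ = P(outcome | unexposed) = 150/578 = 0.25952
Under exogeneity alone the bounds on PN are max{0,(p₁−p₀)/p₁} ≤ PN ≤ min{1,(1−p₀)/p₁}.
  lower = (p₁ − p₀)/p₁ = 0.10438 / 0.36389 ≈ 0.2868
  upper = min{1, (1 − p₀)/p₁} = 0.74048 / 0.36389 ≈ 2.0349 → capped at 1

0.287 ≤ PN ≤ 1.000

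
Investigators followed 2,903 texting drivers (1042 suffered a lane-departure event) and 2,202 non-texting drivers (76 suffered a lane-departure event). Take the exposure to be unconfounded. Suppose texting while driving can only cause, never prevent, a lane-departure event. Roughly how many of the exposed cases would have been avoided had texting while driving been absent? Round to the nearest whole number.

p₁ = P(outcome | exposed) = 1042/2903 = 0.35894
p₀ = P(outcome | unexposed) = 76/2202 = 0.034514
PN = (p₁ − p₀)/p₁ = (0.35894 − 0.034514) / 0.35894 ≈ 0.90384.
Attributable cases ≈ PN × (exposed cases) = 0.90384 × 1042 ≈ 941.81.

about 942 cases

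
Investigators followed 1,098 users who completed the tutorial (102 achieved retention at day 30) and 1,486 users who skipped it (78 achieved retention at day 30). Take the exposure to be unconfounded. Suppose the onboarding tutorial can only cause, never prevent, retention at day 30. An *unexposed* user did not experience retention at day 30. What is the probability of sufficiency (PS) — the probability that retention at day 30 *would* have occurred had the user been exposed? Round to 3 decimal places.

p₁ = P(outcome | exposed) = 102/1098 = 0.092896
p₀ = P(outcome | unexposed) = 78/1486 = 0.05249
Under exogeneity and monotonicity, PS = (p₁ − p₀) / (1 − p₀).
PS = (0.092896 − 0.05249) / (1 − 0.05249) = 0.040406 / 0.94751 ≈ 0.0426

PS ≈ 0.043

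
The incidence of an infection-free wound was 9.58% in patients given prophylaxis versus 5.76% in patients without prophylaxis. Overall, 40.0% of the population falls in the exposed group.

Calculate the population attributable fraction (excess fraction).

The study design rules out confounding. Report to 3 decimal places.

PAF ≈ 0.210

p₁ = 0.0958, p₀ = 0.0576.
Overall risk P(Y=1) = π·p₁ + (1−π)·p₀ = 0.4×0.0958 + 0.6×0.0576 = 0.07288.
Under exogeneity, PAF = [P(Y=1) − p₀] / P(Y=1).
PAF = (0.07288 − 0.0576) / 0.07288 ≈ 0.2097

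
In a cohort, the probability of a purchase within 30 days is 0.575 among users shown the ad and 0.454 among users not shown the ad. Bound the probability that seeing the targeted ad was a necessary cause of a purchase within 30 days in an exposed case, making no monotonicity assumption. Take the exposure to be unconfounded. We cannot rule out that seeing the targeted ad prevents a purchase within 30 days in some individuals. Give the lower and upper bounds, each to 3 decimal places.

0.210 ≤ PN ≤ 0.950

Let p₁ = 0.575, p₀ = 0.454.
Under exogeneity alone the bounds on PN are max{0,(p₁−p₀)/p₁} ≤ PN ≤ min{1,(1−p₀)/p₁}.
  lower = (p₁ − p₀)/p₁ = 0.121 / 0.575 ≈ 0.2104
  upper = min{1, (1 − p₀)/p₁} = 0.546 / 0.575 ≈ 0.9496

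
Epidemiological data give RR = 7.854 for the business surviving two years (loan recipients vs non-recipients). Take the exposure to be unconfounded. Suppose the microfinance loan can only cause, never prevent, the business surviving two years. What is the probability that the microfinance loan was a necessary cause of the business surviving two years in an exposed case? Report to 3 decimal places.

Under exogeneity and monotonicity, PN = (RR − 1) / RR = 1 − 1/RR.
PN = (7.854 − 1) / 7.854 = 6.854 / 7.854 ≈ 0.8727

PN ≈ 0.873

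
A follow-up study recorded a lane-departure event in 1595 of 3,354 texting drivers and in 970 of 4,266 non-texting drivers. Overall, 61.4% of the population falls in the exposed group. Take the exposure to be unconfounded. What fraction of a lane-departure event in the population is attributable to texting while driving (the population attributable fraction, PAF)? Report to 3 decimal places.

p₁ = P(outcome | exposed) = 1595/3354 = 0.47555
p₀ = P(outcome | unexposed) = 970/4266 = 0.22738
Overall risk P(Y=1) = π·p₁ + (1−π)·p₀ = 0.614×0.47555 + 0.386×0.22738 = 0.37976.
Under exogeneity, PAF = [P(Y=1) − p₀] / P(Y=1).
PAF = (0.37976 − 0.22738) / 0.37976 ≈ 0.4013

PAF ≈ 0.401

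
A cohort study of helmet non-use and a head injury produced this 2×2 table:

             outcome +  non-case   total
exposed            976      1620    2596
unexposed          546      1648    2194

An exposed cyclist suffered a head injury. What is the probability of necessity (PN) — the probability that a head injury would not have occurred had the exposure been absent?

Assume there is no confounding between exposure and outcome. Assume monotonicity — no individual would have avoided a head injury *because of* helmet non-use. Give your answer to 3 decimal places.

p₁ = P(outcome | exposed) = 976/2596 = 0.37596
p₀ = P(outcome | unexposed) = 546/2194 = 0.24886
Under exogeneity and monotonicity, PN = (p₁ − p₀) / p₁.
PN = (0.37596 − 0.24886) / 0.37596 = 0.1271 / 0.37596 ≈ 0.3381

PN ≈ 0.338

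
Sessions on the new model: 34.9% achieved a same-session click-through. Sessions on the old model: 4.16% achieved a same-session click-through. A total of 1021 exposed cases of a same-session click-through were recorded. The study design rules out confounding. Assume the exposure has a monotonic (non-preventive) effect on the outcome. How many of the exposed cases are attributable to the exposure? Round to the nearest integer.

about 899 cases

p₁ = 0.349, p₀ = 0.0416.
PN = (p₁ − p₀)/p₁ = (0.349 − 0.0416) / 0.349 ≈ 0.88080.
Attributable cases ≈ PN × (exposed cases) = 0.88080 × 1021 ≈ 899.30.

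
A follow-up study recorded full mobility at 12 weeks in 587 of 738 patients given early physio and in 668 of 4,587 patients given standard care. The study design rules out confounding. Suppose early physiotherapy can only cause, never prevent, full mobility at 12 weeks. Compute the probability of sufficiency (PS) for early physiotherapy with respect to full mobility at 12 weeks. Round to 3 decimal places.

p₁ = P(outcome | exposed) = 587/738 = 0.79539
p₀ = P(outcome | unexposed) = 668/4587 = 0.14563
Under exogeneity and monotonicity, PS = (p₁ − p₀) / (1 − p₀).
PS = (0.79539 − 0.14563) / (1 − 0.14563) = 0.64976 / 0.85437 ≈ 0.7605

PS ≈ 0.761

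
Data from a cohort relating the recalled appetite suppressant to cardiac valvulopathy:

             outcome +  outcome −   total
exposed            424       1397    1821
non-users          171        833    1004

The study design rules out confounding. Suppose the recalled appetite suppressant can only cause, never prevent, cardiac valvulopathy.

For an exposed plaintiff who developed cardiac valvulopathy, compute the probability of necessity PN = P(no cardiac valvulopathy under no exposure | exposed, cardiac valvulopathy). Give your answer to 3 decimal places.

p₁ = P(outcome | exposed) = 424/1821 = 0.23284
p₀ = P(outcome | unexposed) = 171/1004 = 0.17032
Under exogeneity and monotonicity, PN = (p₁ − p₀) / p₁.
PN = (0.23284 − 0.17032) / 0.23284 = 0.06252 / 0.23284 ≈ 0.2685

PN ≈ 0.269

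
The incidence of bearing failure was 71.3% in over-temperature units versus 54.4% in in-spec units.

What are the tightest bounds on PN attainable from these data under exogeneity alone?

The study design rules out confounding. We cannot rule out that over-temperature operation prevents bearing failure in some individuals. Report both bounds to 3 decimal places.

p₁ = 0.713, p₀ = 0.544.
Under exogeneity alone the bounds on PN are max{0,(p₁−p₀)/p₁} ≤ PN ≤ min{1,(1−p₀)/p₁}.
  lower = (p₁ − p₀)/p₁ = 0.169 / 0.713 ≈ 0.2370
  upper = min{1, (1 − p₀)/p₁} = 0.456 / 0.713 ≈ 0.6396

0.237 ≤ PN ≤ 0.640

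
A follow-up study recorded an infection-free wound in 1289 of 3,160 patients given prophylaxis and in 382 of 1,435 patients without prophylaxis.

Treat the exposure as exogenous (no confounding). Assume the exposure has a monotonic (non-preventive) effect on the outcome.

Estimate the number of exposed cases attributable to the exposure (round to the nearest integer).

about 448 cases

p₁ = P(outcome | exposed) = 1289/3160 = 0.40791
p₀ = P(outcome | unexposed) = 382/1435 = 0.2662
PN = (p₁ − p₀)/p₁ = (0.40791 − 0.2662) / 0.40791 ≈ 0.34740.
Attributable cases ≈ PN × (exposed cases) = 0.34740 × 1289 ≈ 447.80.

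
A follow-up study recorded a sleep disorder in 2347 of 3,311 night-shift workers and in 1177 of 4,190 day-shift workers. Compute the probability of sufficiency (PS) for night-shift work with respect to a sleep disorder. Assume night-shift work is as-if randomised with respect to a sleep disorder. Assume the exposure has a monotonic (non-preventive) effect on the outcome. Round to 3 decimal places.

PS ≈ 0.595

p₁ = P(outcome | exposed) = 2347/3311 = 0.70885
p₀ = P(outcome | unexposed) = 1177/4190 = 0.28091
Under exogeneity and monotonicity, PS = (p₁ − p₀) / (1 − p₀).
PS = (0.70885 − 0.28091) / (1 − 0.28091) = 0.42794 / 0.71909 ≈ 0.5951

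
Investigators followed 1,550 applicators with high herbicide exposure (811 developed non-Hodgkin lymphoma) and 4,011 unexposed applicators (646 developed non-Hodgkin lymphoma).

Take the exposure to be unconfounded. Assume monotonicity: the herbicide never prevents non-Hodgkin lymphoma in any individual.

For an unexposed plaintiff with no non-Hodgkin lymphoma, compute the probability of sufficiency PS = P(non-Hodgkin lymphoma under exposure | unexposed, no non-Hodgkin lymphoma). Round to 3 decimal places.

PS ≈ 0.432

p₁ = P(outcome | exposed) = 811/1550 = 0.52323
p₀ = P(outcome | unexposed) = 646/4011 = 0.16106
Under exogeneity and monotonicity, PS = (p₁ − p₀) / (1 − p₀).
PS = (0.52323 − 0.16106) / (1 − 0.16106) = 0.36217 / 0.83894 ≈ 0.4317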